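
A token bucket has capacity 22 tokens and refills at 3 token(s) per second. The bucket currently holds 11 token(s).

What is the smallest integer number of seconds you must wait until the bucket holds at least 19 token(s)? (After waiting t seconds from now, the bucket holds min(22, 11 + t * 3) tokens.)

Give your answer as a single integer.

Answer: 3

Derivation:
Need 11 + t * 3 >= 19, so t >= 8/3.
Smallest integer t = ceil(8/3) = 3.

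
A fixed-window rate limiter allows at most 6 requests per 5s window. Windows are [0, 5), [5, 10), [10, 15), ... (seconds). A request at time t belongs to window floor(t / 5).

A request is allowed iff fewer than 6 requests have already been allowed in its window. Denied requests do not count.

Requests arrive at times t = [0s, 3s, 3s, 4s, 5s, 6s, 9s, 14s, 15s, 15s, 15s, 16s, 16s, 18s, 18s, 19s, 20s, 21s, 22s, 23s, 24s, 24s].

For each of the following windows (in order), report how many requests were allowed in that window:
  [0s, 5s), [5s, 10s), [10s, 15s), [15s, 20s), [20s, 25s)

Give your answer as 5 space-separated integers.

Processing requests:
  req#1 t=0s (window 0): ALLOW
  req#2 t=3s (window 0): ALLOW
  req#3 t=3s (window 0): ALLOW
  req#4 t=4s (window 0): ALLOW
  req#5 t=5s (window 1): ALLOW
  req#6 t=6s (window 1): ALLOW
  req#7 t=9s (window 1): ALLOW
  req#8 t=14s (window 2): ALLOW
  req#9 t=15s (window 3): ALLOW
  req#10 t=15s (window 3): ALLOW
  req#11 t=15s (window 3): ALLOW
  req#12 t=16s (window 3): ALLOW
  req#13 t=16s (window 3): ALLOW
  req#14 t=18s (window 3): ALLOW
  req#15 t=18s (window 3): DENY
  req#16 t=19s (window 3): DENY
  req#17 t=20s (window 4): ALLOW
  req#18 t=21s (window 4): ALLOW
  req#19 t=22s (window 4): ALLOW
  req#20 t=23s (window 4): ALLOW
  req#21 t=24s (window 4): ALLOW
  req#22 t=24s (window 4): ALLOW

Allowed counts by window: 4 3 1 6 6

Answer: 4 3 1 6 6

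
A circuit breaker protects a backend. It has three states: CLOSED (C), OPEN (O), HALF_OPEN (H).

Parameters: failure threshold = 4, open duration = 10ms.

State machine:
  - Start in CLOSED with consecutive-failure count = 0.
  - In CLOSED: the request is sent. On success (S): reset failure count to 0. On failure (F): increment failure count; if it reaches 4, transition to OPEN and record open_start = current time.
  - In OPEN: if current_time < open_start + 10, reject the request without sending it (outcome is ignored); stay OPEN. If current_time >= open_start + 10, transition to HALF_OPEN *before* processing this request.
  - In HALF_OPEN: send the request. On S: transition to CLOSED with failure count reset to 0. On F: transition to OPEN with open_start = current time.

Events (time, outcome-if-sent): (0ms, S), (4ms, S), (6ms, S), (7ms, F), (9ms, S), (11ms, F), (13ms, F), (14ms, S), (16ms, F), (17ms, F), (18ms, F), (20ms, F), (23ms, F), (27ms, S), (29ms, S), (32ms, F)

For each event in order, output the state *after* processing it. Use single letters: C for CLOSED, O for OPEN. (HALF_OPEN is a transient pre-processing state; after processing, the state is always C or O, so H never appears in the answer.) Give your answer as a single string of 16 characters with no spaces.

State after each event:
  event#1 t=0ms outcome=S: state=CLOSED
  event#2 t=4ms outcome=S: state=CLOSED
  event#3 t=6ms outcome=S: state=CLOSED
  event#4 t=7ms outcome=F: state=CLOSED
  event#5 t=9ms outcome=S: state=CLOSED
  event#6 t=11ms outcome=F: state=CLOSED
  event#7 t=13ms outcome=F: state=CLOSED
  event#8 t=14ms outcome=S: state=CLOSED
  event#9 t=16ms outcome=F: state=CLOSED
  event#10 t=17ms outcome=F: state=CLOSED
  event#11 t=18ms outcome=F: state=CLOSED
  event#12 t=20ms outcome=F: state=OPEN
  event#13 t=23ms outcome=F: state=OPEN
  event#14 t=27ms outcome=S: state=OPEN
  event#15 t=29ms outcome=S: state=OPEN
  event#16 t=32ms outcome=F: state=OPEN

Answer: CCCCCCCCCCCOOOOO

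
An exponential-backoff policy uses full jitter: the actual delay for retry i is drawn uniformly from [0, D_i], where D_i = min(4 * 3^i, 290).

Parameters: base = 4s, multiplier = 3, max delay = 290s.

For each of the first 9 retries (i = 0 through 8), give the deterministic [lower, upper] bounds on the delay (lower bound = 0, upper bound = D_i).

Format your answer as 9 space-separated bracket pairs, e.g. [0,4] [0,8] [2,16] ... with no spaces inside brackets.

Computing bounds per retry:
  i=0: D_i=min(4*3^0,290)=4, bounds=[0,4]
  i=1: D_i=min(4*3^1,290)=12, bounds=[0,12]
  i=2: D_i=min(4*3^2,290)=36, bounds=[0,36]
  i=3: D_i=min(4*3^3,290)=108, bounds=[0,108]
  i=4: D_i=min(4*3^4,290)=290, bounds=[0,290]
  i=5: D_i=min(4*3^5,290)=290, bounds=[0,290]
  i=6: D_i=min(4*3^6,290)=290, bounds=[0,290]
  i=7: D_i=min(4*3^7,290)=290, bounds=[0,290]
  i=8: D_i=min(4*3^8,290)=290, bounds=[0,290]

Answer: [0,4] [0,12] [0,36] [0,108] [0,290] [0,290] [0,290] [0,290] [0,290]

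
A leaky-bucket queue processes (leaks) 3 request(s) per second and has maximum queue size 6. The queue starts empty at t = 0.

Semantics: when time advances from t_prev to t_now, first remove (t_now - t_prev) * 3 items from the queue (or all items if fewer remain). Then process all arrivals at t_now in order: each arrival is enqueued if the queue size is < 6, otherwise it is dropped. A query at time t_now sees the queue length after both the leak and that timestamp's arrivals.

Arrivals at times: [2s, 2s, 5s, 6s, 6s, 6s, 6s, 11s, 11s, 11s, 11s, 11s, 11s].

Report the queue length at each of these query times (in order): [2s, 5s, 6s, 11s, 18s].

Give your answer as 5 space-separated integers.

Answer: 2 1 4 6 0

Derivation:
Queue lengths at query times:
  query t=2s: backlog = 2
  query t=5s: backlog = 1
  query t=6s: backlog = 4
  query t=11s: backlog = 6
  query t=18s: backlog = 0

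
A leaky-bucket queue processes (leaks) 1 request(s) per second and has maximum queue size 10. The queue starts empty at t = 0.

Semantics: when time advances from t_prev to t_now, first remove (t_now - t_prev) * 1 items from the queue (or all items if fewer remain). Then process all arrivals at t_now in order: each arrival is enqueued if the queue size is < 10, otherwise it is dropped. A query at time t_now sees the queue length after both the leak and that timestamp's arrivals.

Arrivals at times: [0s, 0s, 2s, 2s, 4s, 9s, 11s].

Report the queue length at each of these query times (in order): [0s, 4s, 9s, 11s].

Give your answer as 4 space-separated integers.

Answer: 2 1 1 1

Derivation:
Queue lengths at query times:
  query t=0s: backlog = 2
  query t=4s: backlog = 1
  query t=9s: backlog = 1
  query t=11s: backlog = 1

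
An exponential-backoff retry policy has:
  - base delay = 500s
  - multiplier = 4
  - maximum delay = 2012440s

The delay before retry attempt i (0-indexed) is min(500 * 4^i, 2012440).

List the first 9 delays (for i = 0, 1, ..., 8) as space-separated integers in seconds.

Answer: 500 2000 8000 32000 128000 512000 2012440 2012440 2012440

Derivation:
Computing each delay:
  i=0: min(500*4^0, 2012440) = 500
  i=1: min(500*4^1, 2012440) = 2000
  i=2: min(500*4^2, 2012440) = 8000
  i=3: min(500*4^3, 2012440) = 32000
  i=4: min(500*4^4, 2012440) = 128000
  i=5: min(500*4^5, 2012440) = 512000
  i=6: min(500*4^6, 2012440) = 2012440
  i=7: min(500*4^7, 2012440) = 2012440
  i=8: min(500*4^8, 2012440) = 2012440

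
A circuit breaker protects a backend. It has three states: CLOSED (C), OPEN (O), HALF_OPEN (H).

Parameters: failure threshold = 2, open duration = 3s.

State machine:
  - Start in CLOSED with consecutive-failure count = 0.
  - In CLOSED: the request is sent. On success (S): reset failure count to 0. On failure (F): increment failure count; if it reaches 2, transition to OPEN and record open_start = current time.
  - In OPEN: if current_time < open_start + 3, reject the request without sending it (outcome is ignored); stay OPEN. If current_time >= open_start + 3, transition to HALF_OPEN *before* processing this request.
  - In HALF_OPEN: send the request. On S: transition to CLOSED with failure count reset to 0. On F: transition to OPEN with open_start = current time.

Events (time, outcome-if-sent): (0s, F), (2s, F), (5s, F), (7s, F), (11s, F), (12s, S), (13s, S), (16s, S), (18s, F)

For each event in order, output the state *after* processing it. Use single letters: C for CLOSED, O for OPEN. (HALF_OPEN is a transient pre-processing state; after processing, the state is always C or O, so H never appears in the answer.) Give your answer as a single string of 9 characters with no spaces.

State after each event:
  event#1 t=0s outcome=F: state=CLOSED
  event#2 t=2s outcome=F: state=OPEN
  event#3 t=5s outcome=F: state=OPEN
  event#4 t=7s outcome=F: state=OPEN
  event#5 t=11s outcome=F: state=OPEN
  event#6 t=12s outcome=S: state=OPEN
  event#7 t=13s outcome=S: state=OPEN
  event#8 t=16s outcome=S: state=CLOSED
  event#9 t=18s outcome=F: state=CLOSED

Answer: COOOOOOCC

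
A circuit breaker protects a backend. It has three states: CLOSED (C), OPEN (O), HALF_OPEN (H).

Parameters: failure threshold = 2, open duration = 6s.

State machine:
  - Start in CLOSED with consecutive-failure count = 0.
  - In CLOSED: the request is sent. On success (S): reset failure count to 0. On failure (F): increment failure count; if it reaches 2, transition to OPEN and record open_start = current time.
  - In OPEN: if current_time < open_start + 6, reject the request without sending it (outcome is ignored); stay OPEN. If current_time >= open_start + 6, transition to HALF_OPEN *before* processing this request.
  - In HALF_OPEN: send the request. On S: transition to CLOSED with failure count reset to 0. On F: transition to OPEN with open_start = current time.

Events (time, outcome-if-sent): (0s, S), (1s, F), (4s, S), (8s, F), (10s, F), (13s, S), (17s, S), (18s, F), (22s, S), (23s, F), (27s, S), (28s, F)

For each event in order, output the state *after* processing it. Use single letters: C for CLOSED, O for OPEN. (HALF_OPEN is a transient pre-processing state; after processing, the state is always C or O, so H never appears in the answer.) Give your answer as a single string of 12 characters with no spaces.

Answer: CCCCOOCCCCCC

Derivation:
State after each event:
  event#1 t=0s outcome=S: state=CLOSED
  event#2 t=1s outcome=F: state=CLOSED
  event#3 t=4s outcome=S: state=CLOSED
  event#4 t=8s outcome=F: state=CLOSED
  event#5 t=10s outcome=F: state=OPEN
  event#6 t=13s outcome=S: state=OPEN
  event#7 t=17s outcome=S: state=CLOSED
  event#8 t=18s outcome=F: state=CLOSED
  event#9 t=22s outcome=S: state=CLOSED
  event#10 t=23s outcome=F: state=CLOSED
  event#11 t=27s outcome=S: state=CLOSED
  event#12 t=28s outcome=F: state=CLOSED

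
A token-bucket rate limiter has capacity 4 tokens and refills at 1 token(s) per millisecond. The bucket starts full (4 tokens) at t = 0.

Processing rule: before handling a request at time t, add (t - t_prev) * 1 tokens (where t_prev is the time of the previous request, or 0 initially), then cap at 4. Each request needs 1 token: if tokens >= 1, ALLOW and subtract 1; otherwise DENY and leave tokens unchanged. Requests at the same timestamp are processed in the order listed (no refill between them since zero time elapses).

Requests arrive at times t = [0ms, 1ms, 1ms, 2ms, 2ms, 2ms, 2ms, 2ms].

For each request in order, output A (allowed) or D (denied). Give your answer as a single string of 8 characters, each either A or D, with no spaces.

Simulating step by step:
  req#1 t=0ms: ALLOW
  req#2 t=1ms: ALLOW
  req#3 t=1ms: ALLOW
  req#4 t=2ms: ALLOW
  req#5 t=2ms: ALLOW
  req#6 t=2ms: ALLOW
  req#7 t=2ms: DENY
  req#8 t=2ms: DENY

Answer: AAAAAADD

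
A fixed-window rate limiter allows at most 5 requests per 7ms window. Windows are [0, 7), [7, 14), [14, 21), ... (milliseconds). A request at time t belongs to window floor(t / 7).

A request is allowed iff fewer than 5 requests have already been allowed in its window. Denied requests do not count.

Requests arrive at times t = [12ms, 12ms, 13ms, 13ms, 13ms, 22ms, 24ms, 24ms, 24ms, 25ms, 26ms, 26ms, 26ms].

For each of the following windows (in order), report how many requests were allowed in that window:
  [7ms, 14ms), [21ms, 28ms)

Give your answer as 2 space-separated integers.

Processing requests:
  req#1 t=12ms (window 1): ALLOW
  req#2 t=12ms (window 1): ALLOW
  req#3 t=13ms (window 1): ALLOW
  req#4 t=13ms (window 1): ALLOW
  req#5 t=13ms (window 1): ALLOW
  req#6 t=22ms (window 3): ALLOW
  req#7 t=24ms (window 3): ALLOW
  req#8 t=24ms (window 3): ALLOW
  req#9 t=24ms (window 3): ALLOW
  req#10 t=25ms (window 3): ALLOW
  req#11 t=26ms (window 3): DENY
  req#12 t=26ms (window 3): DENY
  req#13 t=26ms (window 3): DENY

Allowed counts by window: 5 5

Answer: 5 5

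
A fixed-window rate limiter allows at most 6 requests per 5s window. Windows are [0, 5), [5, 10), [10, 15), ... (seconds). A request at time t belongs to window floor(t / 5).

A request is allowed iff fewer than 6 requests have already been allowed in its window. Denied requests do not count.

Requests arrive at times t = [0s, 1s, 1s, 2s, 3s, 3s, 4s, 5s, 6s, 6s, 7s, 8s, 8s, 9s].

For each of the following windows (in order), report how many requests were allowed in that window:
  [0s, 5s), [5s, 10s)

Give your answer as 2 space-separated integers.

Answer: 6 6

Derivation:
Processing requests:
  req#1 t=0s (window 0): ALLOW
  req#2 t=1s (window 0): ALLOW
  req#3 t=1s (window 0): ALLOW
  req#4 t=2s (window 0): ALLOW
  req#5 t=3s (window 0): ALLOW
  req#6 t=3s (window 0): ALLOW
  req#7 t=4s (window 0): DENY
  req#8 t=5s (window 1): ALLOW
  req#9 t=6s (window 1): ALLOW
  req#10 t=6s (window 1): ALLOW
  req#11 t=7s (window 1): ALLOW
  req#12 t=8s (window 1): ALLOW
  req#13 t=8s (window 1): ALLOW
  req#14 t=9s (window 1): DENY

Allowed counts by window: 6 6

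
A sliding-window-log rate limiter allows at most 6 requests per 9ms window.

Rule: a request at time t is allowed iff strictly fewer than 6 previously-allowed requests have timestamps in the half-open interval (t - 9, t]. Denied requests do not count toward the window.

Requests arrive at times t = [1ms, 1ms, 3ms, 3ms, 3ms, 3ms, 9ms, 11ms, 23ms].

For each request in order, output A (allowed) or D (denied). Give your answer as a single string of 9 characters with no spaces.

Answer: AAAAAADAA

Derivation:
Tracking allowed requests in the window:
  req#1 t=1ms: ALLOW
  req#2 t=1ms: ALLOW
  req#3 t=3ms: ALLOW
  req#4 t=3ms: ALLOW
  req#5 t=3ms: ALLOW
  req#6 t=3ms: ALLOW
  req#7 t=9ms: DENY
  req#8 t=11ms: ALLOW
  req#9 t=23ms: ALLOW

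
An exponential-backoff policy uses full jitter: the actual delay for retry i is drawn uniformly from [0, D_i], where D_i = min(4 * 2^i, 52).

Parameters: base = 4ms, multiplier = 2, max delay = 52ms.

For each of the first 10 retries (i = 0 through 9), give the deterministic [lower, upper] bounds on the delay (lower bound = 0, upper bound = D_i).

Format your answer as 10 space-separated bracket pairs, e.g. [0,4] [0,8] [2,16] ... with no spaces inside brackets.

Computing bounds per retry:
  i=0: D_i=min(4*2^0,52)=4, bounds=[0,4]
  i=1: D_i=min(4*2^1,52)=8, bounds=[0,8]
  i=2: D_i=min(4*2^2,52)=16, bounds=[0,16]
  i=3: D_i=min(4*2^3,52)=32, bounds=[0,32]
  i=4: D_i=min(4*2^4,52)=52, bounds=[0,52]
  i=5: D_i=min(4*2^5,52)=52, bounds=[0,52]
  i=6: D_i=min(4*2^6,52)=52, bounds=[0,52]
  i=7: D_i=min(4*2^7,52)=52, bounds=[0,52]
  i=8: D_i=min(4*2^8,52)=52, bounds=[0,52]
  i=9: D_i=min(4*2^9,52)=52, bounds=[0,52]

Answer: [0,4] [0,8] [0,16] [0,32] [0,52] [0,52] [0,52] [0,52] [0,52] [0,52]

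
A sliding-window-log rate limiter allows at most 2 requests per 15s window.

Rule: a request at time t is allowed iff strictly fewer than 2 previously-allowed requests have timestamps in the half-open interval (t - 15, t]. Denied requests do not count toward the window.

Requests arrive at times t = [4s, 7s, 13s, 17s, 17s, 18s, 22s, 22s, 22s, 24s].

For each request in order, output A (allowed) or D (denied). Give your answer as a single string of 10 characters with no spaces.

Answer: AADDDDAADD

Derivation:
Tracking allowed requests in the window:
  req#1 t=4s: ALLOW
  req#2 t=7s: ALLOW
  req#3 t=13s: DENY
  req#4 t=17s: DENY
  req#5 t=17s: DENY
  req#6 t=18s: DENY
  req#7 t=22s: ALLOW
  req#8 t=22s: ALLOW
  req#9 t=22s: DENY
  req#10 t=24s: DENY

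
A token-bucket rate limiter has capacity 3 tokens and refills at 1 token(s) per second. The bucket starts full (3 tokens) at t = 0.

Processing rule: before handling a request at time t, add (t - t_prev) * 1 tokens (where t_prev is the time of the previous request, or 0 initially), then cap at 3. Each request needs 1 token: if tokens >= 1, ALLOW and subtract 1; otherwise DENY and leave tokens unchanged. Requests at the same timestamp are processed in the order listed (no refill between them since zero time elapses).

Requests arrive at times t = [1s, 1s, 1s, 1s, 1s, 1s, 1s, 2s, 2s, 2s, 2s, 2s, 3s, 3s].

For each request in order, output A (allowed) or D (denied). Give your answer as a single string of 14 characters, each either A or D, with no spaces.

Answer: AAADDDDADDDDAD

Derivation:
Simulating step by step:
  req#1 t=1s: ALLOW
  req#2 t=1s: ALLOW
  req#3 t=1s: ALLOW
  req#4 t=1s: DENY
  req#5 t=1s: DENY
  req#6 t=1s: DENY
  req#7 t=1s: DENY
  req#8 t=2s: ALLOW
  req#9 t=2s: DENY
  req#10 t=2s: DENY
  req#11 t=2s: DENY
  req#12 t=2s: DENY
  req#13 t=3s: ALLOW
  req#14 t=3s: DENY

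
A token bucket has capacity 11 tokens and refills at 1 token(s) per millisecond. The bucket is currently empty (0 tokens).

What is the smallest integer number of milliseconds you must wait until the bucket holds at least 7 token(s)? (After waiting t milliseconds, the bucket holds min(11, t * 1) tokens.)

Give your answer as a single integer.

Need t * 1 >= 7, so t >= 7/1.
Smallest integer t = ceil(7/1) = 7.

Answer: 7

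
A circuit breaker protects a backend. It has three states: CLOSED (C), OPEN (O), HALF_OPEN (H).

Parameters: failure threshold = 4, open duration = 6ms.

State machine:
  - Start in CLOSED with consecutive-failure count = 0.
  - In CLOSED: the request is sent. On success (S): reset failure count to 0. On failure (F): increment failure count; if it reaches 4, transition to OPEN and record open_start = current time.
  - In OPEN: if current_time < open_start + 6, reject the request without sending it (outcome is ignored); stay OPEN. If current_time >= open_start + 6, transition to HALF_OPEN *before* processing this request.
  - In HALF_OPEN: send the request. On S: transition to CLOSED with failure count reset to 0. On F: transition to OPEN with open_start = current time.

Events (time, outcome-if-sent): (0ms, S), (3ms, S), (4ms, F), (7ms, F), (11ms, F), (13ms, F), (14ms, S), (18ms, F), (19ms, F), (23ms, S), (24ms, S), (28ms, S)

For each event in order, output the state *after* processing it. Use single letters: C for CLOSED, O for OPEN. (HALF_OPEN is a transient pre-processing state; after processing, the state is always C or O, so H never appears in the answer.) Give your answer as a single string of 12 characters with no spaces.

State after each event:
  event#1 t=0ms outcome=S: state=CLOSED
  event#2 t=3ms outcome=S: state=CLOSED
  event#3 t=4ms outcome=F: state=CLOSED
  event#4 t=7ms outcome=F: state=CLOSED
  event#5 t=11ms outcome=F: state=CLOSED
  event#6 t=13ms outcome=F: state=OPEN
  event#7 t=14ms outcome=S: state=OPEN
  event#8 t=18ms outcome=F: state=OPEN
  event#9 t=19ms outcome=F: state=OPEN
  event#10 t=23ms outcome=S: state=OPEN
  event#11 t=24ms outcome=S: state=OPEN
  event#12 t=28ms outcome=S: state=CLOSED

Answer: CCCCCOOOOOOC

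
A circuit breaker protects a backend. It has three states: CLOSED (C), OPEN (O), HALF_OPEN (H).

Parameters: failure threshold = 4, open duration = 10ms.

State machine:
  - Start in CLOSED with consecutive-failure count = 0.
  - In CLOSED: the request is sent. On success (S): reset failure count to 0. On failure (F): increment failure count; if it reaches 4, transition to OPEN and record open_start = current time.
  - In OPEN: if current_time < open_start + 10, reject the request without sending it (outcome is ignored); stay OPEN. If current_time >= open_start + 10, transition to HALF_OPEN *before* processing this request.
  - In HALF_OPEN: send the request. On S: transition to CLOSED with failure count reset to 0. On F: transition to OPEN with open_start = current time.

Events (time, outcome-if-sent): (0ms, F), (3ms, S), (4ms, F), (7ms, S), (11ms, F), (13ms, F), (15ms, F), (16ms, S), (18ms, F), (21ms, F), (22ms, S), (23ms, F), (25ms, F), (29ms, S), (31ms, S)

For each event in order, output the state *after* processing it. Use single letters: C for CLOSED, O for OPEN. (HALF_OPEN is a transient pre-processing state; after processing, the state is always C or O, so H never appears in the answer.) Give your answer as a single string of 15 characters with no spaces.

State after each event:
  event#1 t=0ms outcome=F: state=CLOSED
  event#2 t=3ms outcome=S: state=CLOSED
  event#3 t=4ms outcome=F: state=CLOSED
  event#4 t=7ms outcome=S: state=CLOSED
  event#5 t=11ms outcome=F: state=CLOSED
  event#6 t=13ms outcome=F: state=CLOSED
  event#7 t=15ms outcome=F: state=CLOSED
  event#8 t=16ms outcome=S: state=CLOSED
  event#9 t=18ms outcome=F: state=CLOSED
  event#10 t=21ms outcome=F: state=CLOSED
  event#11 t=22ms outcome=S: state=CLOSED
  event#12 t=23ms outcome=F: state=CLOSED
  event#13 t=25ms outcome=F: state=CLOSED
  event#14 t=29ms outcome=S: state=CLOSED
  event#15 t=31ms outcome=S: state=CLOSED

Answer: CCCCCCCCCCCCCCC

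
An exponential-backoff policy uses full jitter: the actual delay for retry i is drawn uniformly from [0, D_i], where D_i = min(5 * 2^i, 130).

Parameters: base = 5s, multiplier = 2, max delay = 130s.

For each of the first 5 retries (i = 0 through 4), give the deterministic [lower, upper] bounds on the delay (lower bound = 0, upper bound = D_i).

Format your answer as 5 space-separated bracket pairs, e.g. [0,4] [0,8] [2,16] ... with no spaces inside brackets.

Computing bounds per retry:
  i=0: D_i=min(5*2^0,130)=5, bounds=[0,5]
  i=1: D_i=min(5*2^1,130)=10, bounds=[0,10]
  i=2: D_i=min(5*2^2,130)=20, bounds=[0,20]
  i=3: D_i=min(5*2^3,130)=40, bounds=[0,40]
  i=4: D_i=min(5*2^4,130)=80, bounds=[0,80]

Answer: [0,5] [0,10] [0,20] [0,40] [0,80]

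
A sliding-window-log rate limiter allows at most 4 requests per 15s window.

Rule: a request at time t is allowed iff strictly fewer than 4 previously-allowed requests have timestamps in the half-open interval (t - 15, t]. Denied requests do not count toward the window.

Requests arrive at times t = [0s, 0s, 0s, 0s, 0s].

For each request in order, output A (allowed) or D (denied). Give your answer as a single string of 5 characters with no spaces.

Answer: AAAAD

Derivation:
Tracking allowed requests in the window:
  req#1 t=0s: ALLOW
  req#2 t=0s: ALLOW
  req#3 t=0s: ALLOW
  req#4 t=0s: ALLOW
  req#5 t=0s: DENY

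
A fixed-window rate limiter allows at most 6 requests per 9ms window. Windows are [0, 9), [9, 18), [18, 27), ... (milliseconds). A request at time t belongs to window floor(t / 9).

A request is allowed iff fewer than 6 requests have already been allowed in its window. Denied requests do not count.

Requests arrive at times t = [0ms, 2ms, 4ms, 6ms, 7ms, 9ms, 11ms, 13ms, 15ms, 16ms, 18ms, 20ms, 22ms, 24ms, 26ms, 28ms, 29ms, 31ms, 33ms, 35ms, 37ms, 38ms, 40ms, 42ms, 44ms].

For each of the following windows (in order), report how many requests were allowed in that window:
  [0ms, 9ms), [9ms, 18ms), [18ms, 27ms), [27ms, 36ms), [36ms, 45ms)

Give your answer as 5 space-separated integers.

Answer: 5 5 5 5 5

Derivation:
Processing requests:
  req#1 t=0ms (window 0): ALLOW
  req#2 t=2ms (window 0): ALLOW
  req#3 t=4ms (window 0): ALLOW
  req#4 t=6ms (window 0): ALLOW
  req#5 t=7ms (window 0): ALLOW
  req#6 t=9ms (window 1): ALLOW
  req#7 t=11ms (window 1): ALLOW
  req#8 t=13ms (window 1): ALLOW
  req#9 t=15ms (window 1): ALLOW
  req#10 t=16ms (window 1): ALLOW
  req#11 t=18ms (window 2): ALLOW
  req#12 t=20ms (window 2): ALLOW
  req#13 t=22ms (window 2): ALLOW
  req#14 t=24ms (window 2): ALLOW
  req#15 t=26ms (window 2): ALLOW
  req#16 t=28ms (window 3): ALLOW
  req#17 t=29ms (window 3): ALLOW
  req#18 t=31ms (window 3): ALLOW
  req#19 t=33ms (window 3): ALLOW
  req#20 t=35ms (window 3): ALLOW
  req#21 t=37ms (window 4): ALLOW
  req#22 t=38ms (window 4): ALLOW
  req#23 t=40ms (window 4): ALLOW
  req#24 t=42ms (window 4): ALLOW
  req#25 t=44ms (window 4): ALLOW

Allowed counts by window: 5 5 5 5 5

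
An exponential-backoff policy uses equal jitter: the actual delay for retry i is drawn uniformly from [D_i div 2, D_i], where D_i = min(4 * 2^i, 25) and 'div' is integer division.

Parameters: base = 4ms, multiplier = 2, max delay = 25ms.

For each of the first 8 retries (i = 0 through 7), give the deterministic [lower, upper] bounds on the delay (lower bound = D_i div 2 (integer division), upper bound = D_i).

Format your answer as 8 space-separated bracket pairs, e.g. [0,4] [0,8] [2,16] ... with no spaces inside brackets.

Answer: [2,4] [4,8] [8,16] [12,25] [12,25] [12,25] [12,25] [12,25]

Derivation:
Computing bounds per retry:
  i=0: D_i=min(4*2^0,25)=4, bounds=[2,4]
  i=1: D_i=min(4*2^1,25)=8, bounds=[4,8]
  i=2: D_i=min(4*2^2,25)=16, bounds=[8,16]
  i=3: D_i=min(4*2^3,25)=25, bounds=[12,25]
  i=4: D_i=min(4*2^4,25)=25, bounds=[12,25]
  i=5: D_i=min(4*2^5,25)=25, bounds=[12,25]
  i=6: D_i=min(4*2^6,25)=25, bounds=[12,25]
  i=7: D_i=min(4*2^7,25)=25, bounds=[12,25]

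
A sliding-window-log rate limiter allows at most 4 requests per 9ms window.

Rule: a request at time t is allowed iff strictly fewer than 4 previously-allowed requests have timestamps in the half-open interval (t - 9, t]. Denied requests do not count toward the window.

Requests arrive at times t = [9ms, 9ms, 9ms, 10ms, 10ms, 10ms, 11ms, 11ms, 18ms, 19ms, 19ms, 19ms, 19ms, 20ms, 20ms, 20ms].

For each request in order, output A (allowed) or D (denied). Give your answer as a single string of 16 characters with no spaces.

Tracking allowed requests in the window:
  req#1 t=9ms: ALLOW
  req#2 t=9ms: ALLOW
  req#3 t=9ms: ALLOW
  req#4 t=10ms: ALLOW
  req#5 t=10ms: DENY
  req#6 t=10ms: DENY
  req#7 t=11ms: DENY
  req#8 t=11ms: DENY
  req#9 t=18ms: ALLOW
  req#10 t=19ms: ALLOW
  req#11 t=19ms: ALLOW
  req#12 t=19ms: ALLOW
  req#13 t=19ms: DENY
  req#14 t=20ms: DENY
  req#15 t=20ms: DENY
  req#16 t=20ms: DENY

Answer: AAAADDDDAAAADDDD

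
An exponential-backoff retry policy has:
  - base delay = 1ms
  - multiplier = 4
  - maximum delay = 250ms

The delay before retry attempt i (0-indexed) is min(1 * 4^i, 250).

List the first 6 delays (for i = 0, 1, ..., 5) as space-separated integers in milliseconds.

Computing each delay:
  i=0: min(1*4^0, 250) = 1
  i=1: min(1*4^1, 250) = 4
  i=2: min(1*4^2, 250) = 16
  i=3: min(1*4^3, 250) = 64
  i=4: min(1*4^4, 250) = 250
  i=5: min(1*4^5, 250) = 250

Answer: 1 4 16 64 250 250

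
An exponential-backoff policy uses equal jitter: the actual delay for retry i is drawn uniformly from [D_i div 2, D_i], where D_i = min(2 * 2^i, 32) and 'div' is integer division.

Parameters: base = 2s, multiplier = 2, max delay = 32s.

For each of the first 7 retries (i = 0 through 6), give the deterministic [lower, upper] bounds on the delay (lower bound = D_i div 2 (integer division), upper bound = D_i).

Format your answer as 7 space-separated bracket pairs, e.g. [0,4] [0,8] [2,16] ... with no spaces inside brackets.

Computing bounds per retry:
  i=0: D_i=min(2*2^0,32)=2, bounds=[1,2]
  i=1: D_i=min(2*2^1,32)=4, bounds=[2,4]
  i=2: D_i=min(2*2^2,32)=8, bounds=[4,8]
  i=3: D_i=min(2*2^3,32)=16, bounds=[8,16]
  i=4: D_i=min(2*2^4,32)=32, bounds=[16,32]
  i=5: D_i=min(2*2^5,32)=32, bounds=[16,32]
  i=6: D_i=min(2*2^6,32)=32, bounds=[16,32]

Answer: [1,2] [2,4] [4,8] [8,16] [16,32] [16,32] [16,32]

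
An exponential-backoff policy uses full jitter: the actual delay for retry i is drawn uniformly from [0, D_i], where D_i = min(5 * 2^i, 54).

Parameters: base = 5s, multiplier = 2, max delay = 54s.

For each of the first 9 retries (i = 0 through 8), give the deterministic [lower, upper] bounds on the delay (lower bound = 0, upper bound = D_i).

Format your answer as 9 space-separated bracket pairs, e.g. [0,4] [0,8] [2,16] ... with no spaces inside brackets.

Computing bounds per retry:
  i=0: D_i=min(5*2^0,54)=5, bounds=[0,5]
  i=1: D_i=min(5*2^1,54)=10, bounds=[0,10]
  i=2: D_i=min(5*2^2,54)=20, bounds=[0,20]
  i=3: D_i=min(5*2^3,54)=40, bounds=[0,40]
  i=4: D_i=min(5*2^4,54)=54, bounds=[0,54]
  i=5: D_i=min(5*2^5,54)=54, bounds=[0,54]
  i=6: D_i=min(5*2^6,54)=54, bounds=[0,54]
  i=7: D_i=min(5*2^7,54)=54, bounds=[0,54]
  i=8: D_i=min(5*2^8,54)=54, bounds=[0,54]

Answer: [0,5] [0,10] [0,20] [0,40] [0,54] [0,54] [0,54] [0,54] [0,54]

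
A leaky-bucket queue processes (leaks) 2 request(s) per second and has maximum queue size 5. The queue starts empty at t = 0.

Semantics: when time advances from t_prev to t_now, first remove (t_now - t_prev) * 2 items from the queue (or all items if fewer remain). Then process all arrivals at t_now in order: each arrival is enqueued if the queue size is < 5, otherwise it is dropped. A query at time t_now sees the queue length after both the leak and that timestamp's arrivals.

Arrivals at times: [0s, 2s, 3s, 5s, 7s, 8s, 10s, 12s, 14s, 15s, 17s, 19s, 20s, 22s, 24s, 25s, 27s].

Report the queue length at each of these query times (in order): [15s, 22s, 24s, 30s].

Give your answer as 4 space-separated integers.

Answer: 1 1 1 0

Derivation:
Queue lengths at query times:
  query t=15s: backlog = 1
  query t=22s: backlog = 1
  query t=24s: backlog = 1
  query t=30s: backlog = 0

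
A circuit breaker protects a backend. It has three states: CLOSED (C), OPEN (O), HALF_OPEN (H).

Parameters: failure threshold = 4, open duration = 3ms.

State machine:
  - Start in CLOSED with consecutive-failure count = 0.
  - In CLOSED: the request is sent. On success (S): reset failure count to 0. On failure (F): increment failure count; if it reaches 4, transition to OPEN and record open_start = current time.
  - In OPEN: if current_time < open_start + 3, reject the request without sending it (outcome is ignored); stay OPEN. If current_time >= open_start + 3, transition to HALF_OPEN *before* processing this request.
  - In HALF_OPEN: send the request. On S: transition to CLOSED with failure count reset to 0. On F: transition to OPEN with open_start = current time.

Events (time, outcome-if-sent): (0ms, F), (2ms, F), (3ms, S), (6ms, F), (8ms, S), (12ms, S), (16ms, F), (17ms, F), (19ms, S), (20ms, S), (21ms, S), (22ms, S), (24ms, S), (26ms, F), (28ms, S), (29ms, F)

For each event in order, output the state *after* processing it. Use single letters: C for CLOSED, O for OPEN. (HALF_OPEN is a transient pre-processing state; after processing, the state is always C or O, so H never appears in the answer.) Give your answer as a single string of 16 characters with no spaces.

State after each event:
  event#1 t=0ms outcome=F: state=CLOSED
  event#2 t=2ms outcome=F: state=CLOSED
  event#3 t=3ms outcome=S: state=CLOSED
  event#4 t=6ms outcome=F: state=CLOSED
  event#5 t=8ms outcome=S: state=CLOSED
  event#6 t=12ms outcome=S: state=CLOSED
  event#7 t=16ms outcome=F: state=CLOSED
  event#8 t=17ms outcome=F: state=CLOSED
  event#9 t=19ms outcome=S: state=CLOSED
  event#10 t=20ms outcome=S: state=CLOSED
  event#11 t=21ms outcome=S: state=CLOSED
  event#12 t=22ms outcome=S: state=CLOSED
  event#13 t=24ms outcome=S: state=CLOSED
  event#14 t=26ms outcome=F: state=CLOSED
  event#15 t=28ms outcome=S: state=CLOSED
  event#16 t=29ms outcome=F: state=CLOSED

Answer: CCCCCCCCCCCCCCCC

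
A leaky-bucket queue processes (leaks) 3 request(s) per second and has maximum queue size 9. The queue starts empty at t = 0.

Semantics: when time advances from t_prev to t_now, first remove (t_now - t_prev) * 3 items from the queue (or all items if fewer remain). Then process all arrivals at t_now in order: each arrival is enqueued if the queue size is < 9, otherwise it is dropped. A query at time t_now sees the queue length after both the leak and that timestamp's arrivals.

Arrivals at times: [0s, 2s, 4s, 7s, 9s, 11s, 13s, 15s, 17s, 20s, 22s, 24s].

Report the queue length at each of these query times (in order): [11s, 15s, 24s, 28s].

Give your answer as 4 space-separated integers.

Queue lengths at query times:
  query t=11s: backlog = 1
  query t=15s: backlog = 1
  query t=24s: backlog = 1
  query t=28s: backlog = 0

Answer: 1 1 1 0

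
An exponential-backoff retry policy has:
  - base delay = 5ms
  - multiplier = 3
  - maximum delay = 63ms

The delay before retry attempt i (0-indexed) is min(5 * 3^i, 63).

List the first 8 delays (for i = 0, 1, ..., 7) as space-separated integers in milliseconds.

Computing each delay:
  i=0: min(5*3^0, 63) = 5
  i=1: min(5*3^1, 63) = 15
  i=2: min(5*3^2, 63) = 45
  i=3: min(5*3^3, 63) = 63
  i=4: min(5*3^4, 63) = 63
  i=5: min(5*3^5, 63) = 63
  i=6: min(5*3^6, 63) = 63
  i=7: min(5*3^7, 63) = 63

Answer: 5 15 45 63 63 63 63 63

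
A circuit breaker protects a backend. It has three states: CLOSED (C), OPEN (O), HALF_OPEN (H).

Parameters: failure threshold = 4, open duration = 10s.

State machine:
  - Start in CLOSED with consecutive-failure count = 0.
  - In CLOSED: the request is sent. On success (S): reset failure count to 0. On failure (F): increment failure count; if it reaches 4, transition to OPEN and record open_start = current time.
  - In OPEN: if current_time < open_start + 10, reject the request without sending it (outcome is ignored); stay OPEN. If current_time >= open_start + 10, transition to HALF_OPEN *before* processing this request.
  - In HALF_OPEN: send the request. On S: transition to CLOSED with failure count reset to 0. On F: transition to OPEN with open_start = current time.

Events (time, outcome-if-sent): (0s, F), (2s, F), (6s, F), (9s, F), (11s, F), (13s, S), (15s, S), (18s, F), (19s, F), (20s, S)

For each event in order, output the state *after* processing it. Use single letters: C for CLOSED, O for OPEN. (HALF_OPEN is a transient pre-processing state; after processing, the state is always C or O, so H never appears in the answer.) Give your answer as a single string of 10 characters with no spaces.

Answer: CCCOOOOOOO

Derivation:
State after each event:
  event#1 t=0s outcome=F: state=CLOSED
  event#2 t=2s outcome=F: state=CLOSED
  event#3 t=6s outcome=F: state=CLOSED
  event#4 t=9s outcome=F: state=OPEN
  event#5 t=11s outcome=F: state=OPEN
  event#6 t=13s outcome=S: state=OPEN
  event#7 t=15s outcome=S: state=OPEN
  event#8 t=18s outcome=F: state=OPEN
  event#9 t=19s outcome=F: state=OPEN
  event#10 t=20s outcome=S: state=OPEN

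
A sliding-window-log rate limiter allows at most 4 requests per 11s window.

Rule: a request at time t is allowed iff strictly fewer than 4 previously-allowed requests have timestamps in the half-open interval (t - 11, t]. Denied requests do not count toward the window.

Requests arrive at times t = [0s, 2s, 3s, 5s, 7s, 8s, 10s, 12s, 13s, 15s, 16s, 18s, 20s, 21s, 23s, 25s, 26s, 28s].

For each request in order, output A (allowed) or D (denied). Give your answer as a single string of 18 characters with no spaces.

Tracking allowed requests in the window:
  req#1 t=0s: ALLOW
  req#2 t=2s: ALLOW
  req#3 t=3s: ALLOW
  req#4 t=5s: ALLOW
  req#5 t=7s: DENY
  req#6 t=8s: DENY
  req#7 t=10s: DENY
  req#8 t=12s: ALLOW
  req#9 t=13s: ALLOW
  req#10 t=15s: ALLOW
  req#11 t=16s: ALLOW
  req#12 t=18s: DENY
  req#13 t=20s: DENY
  req#14 t=21s: DENY
  req#15 t=23s: ALLOW
  req#16 t=25s: ALLOW
  req#17 t=26s: ALLOW
  req#18 t=28s: ALLOW

Answer: AAAADDDAAAADDDAAAA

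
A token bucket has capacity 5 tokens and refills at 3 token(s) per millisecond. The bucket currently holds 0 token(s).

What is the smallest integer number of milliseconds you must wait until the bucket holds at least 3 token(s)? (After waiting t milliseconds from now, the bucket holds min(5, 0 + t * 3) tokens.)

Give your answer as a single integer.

Need 0 + t * 3 >= 3, so t >= 3/3.
Smallest integer t = ceil(3/3) = 1.

Answer: 1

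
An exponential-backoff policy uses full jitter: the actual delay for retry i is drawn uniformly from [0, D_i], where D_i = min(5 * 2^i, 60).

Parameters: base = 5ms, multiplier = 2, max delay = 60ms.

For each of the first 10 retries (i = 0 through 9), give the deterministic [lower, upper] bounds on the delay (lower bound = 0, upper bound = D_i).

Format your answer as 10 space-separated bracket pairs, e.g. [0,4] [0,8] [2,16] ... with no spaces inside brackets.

Computing bounds per retry:
  i=0: D_i=min(5*2^0,60)=5, bounds=[0,5]
  i=1: D_i=min(5*2^1,60)=10, bounds=[0,10]
  i=2: D_i=min(5*2^2,60)=20, bounds=[0,20]
  i=3: D_i=min(5*2^3,60)=40, bounds=[0,40]
  i=4: D_i=min(5*2^4,60)=60, bounds=[0,60]
  i=5: D_i=min(5*2^5,60)=60, bounds=[0,60]
  i=6: D_i=min(5*2^6,60)=60, bounds=[0,60]
  i=7: D_i=min(5*2^7,60)=60, bounds=[0,60]
  i=8: D_i=min(5*2^8,60)=60, bounds=[0,60]
  i=9: D_i=min(5*2^9,60)=60, bounds=[0,60]

Answer: [0,5] [0,10] [0,20] [0,40] [0,60] [0,60] [0,60] [0,60] [0,60] [0,60]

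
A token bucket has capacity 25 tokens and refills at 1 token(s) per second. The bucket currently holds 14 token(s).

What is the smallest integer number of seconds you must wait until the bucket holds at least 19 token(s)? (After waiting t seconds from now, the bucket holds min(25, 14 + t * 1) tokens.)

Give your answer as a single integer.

Answer: 5

Derivation:
Need 14 + t * 1 >= 19, so t >= 5/1.
Smallest integer t = ceil(5/1) = 5.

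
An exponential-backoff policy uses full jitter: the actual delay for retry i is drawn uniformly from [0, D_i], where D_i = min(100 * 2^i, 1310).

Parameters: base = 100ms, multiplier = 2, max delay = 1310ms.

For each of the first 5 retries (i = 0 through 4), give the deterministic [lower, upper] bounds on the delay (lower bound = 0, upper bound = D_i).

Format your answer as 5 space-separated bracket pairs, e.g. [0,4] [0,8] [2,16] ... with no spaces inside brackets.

Answer: [0,100] [0,200] [0,400] [0,800] [0,1310]

Derivation:
Computing bounds per retry:
  i=0: D_i=min(100*2^0,1310)=100, bounds=[0,100]
  i=1: D_i=min(100*2^1,1310)=200, bounds=[0,200]
  i=2: D_i=min(100*2^2,1310)=400, bounds=[0,400]
  i=3: D_i=min(100*2^3,1310)=800, bounds=[0,800]
  i=4: D_i=min(100*2^4,1310)=1310, bounds=[0,1310]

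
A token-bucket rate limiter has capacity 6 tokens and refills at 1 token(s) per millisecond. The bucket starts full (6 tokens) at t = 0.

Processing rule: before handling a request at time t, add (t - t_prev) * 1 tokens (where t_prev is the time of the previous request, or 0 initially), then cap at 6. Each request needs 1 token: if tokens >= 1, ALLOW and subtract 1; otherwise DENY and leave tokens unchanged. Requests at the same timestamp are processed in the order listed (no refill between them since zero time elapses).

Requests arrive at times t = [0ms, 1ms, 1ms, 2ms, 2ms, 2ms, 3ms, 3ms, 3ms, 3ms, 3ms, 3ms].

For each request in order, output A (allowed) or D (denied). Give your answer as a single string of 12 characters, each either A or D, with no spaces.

Answer: AAAAAAAAADDD

Derivation:
Simulating step by step:
  req#1 t=0ms: ALLOW
  req#2 t=1ms: ALLOW
  req#3 t=1ms: ALLOW
  req#4 t=2ms: ALLOW
  req#5 t=2ms: ALLOW
  req#6 t=2ms: ALLOW
  req#7 t=3ms: ALLOW
  req#8 t=3ms: ALLOW
  req#9 t=3ms: ALLOW
  req#10 t=3ms: DENY
  req#11 t=3ms: DENY
  req#12 t=3ms: DENY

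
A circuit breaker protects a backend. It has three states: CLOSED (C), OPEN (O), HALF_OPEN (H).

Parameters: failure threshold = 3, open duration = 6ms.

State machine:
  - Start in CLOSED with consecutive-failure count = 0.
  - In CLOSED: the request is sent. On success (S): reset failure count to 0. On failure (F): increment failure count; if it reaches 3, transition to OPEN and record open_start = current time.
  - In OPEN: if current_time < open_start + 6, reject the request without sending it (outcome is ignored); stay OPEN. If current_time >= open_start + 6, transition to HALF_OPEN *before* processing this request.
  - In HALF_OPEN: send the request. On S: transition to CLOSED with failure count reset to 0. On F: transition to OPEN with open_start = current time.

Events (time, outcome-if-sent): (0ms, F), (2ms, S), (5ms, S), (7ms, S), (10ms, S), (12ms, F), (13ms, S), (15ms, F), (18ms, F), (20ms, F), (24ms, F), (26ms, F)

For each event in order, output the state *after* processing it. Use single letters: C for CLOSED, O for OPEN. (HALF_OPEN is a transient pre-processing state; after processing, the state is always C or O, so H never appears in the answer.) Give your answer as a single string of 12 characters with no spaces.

Answer: CCCCCCCCCOOO

Derivation:
State after each event:
  event#1 t=0ms outcome=F: state=CLOSED
  event#2 t=2ms outcome=S: state=CLOSED
  event#3 t=5ms outcome=S: state=CLOSED
  event#4 t=7ms outcome=S: state=CLOSED
  event#5 t=10ms outcome=S: state=CLOSED
  event#6 t=12ms outcome=F: state=CLOSED
  event#7 t=13ms outcome=S: state=CLOSED
  event#8 t=15ms outcome=F: state=CLOSED
  event#9 t=18ms outcome=F: state=CLOSED
  event#10 t=20ms outcome=F: state=OPEN
  event#11 t=24ms outcome=F: state=OPEN
  event#12 t=26ms outcome=F: state=OPEN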